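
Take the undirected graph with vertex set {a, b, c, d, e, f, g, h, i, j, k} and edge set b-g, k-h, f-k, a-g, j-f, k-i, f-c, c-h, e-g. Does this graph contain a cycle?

|V| = 11, |E| = 9, number of components = 3.
One cycle is c-h-k-f-c.

Yes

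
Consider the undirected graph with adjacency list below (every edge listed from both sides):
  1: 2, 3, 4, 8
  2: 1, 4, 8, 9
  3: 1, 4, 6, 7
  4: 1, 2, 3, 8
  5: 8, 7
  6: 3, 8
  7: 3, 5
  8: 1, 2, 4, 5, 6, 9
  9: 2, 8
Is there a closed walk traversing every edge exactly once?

Yes

Degrees: 1:4, 2:4, 3:4, 4:4, 5:2, 6:2, 7:2, 8:6, 9:2
All degrees are even and the non-isolated vertices are connected — an Eulerian circuit exists.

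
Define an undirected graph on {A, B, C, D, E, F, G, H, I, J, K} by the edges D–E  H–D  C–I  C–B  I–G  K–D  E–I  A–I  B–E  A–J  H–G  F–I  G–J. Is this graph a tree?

No

|V| = 11, |E| = 13.
Connected but with 13 > 10 edges, so it has a cycle and is not a tree.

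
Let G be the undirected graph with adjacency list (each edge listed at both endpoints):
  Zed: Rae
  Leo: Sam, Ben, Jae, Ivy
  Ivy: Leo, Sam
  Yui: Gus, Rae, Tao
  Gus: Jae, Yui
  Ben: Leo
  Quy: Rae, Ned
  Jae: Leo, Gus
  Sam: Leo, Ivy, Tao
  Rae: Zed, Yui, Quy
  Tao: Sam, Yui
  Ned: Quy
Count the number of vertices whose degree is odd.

Degrees: Zed:1, Leo:4, Ivy:2, Yui:3, Gus:2, Ben:1, Quy:2, Jae:2, Sam:3, Rae:3, Tao:2, Ned:1
Odd-degree vertices: Zed, Yui, Ben, Sam, Rae, Ned.

6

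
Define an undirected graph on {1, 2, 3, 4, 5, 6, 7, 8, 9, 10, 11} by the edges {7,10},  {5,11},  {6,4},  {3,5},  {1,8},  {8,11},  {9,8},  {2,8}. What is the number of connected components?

3

Component: {4, 6}
Component: {7, 10}
Component: {1, 2, 3, 5, 8, 9, 11}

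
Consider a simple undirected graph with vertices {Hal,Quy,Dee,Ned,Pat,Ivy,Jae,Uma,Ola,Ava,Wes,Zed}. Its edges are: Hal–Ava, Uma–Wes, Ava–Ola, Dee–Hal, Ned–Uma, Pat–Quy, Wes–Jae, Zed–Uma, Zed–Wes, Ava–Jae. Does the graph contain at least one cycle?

|V| = 12, |E| = 10, number of components = 3.
Since 10 > 12 - 3, a cycle must exist; for instance Wes-Uma-Zed-Wes.

Yes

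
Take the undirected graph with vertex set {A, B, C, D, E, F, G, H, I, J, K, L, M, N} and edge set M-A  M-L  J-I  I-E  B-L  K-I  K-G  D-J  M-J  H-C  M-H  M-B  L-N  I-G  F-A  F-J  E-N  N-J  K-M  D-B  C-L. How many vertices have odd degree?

4

Degrees: A:2, B:3, C:2, D:2, E:2, F:2, G:2, H:2, I:4, J:5, K:3, L:4, M:6, N:3
Odd-degree vertices: B, J, K, N.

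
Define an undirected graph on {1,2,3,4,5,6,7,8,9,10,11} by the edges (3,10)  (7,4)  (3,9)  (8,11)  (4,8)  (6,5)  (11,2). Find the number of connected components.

4

Component: {1}
Component: {5, 6}
Component: {3, 9, 10}
Component: {2, 4, 7, 8, 11}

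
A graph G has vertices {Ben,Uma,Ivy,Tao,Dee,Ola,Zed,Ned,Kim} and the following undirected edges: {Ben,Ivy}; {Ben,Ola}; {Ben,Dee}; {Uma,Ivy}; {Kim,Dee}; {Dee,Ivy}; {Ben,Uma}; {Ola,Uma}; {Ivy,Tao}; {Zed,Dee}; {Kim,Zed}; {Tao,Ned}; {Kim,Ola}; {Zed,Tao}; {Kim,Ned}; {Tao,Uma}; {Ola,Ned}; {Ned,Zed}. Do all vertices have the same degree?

Yes

Degrees: Ben:4, Uma:4, Ivy:4, Tao:4, Dee:4, Ola:4, Zed:4, Ned:4, Kim:4
All degrees equal 4; the graph is regular.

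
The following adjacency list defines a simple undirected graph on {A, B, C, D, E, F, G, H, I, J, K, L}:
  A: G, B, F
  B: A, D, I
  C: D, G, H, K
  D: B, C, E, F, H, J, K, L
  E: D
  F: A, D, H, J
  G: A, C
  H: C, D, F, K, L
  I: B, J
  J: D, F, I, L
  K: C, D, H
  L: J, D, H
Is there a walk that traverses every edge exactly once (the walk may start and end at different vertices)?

Degrees: A:3, B:3, C:4, D:8, E:1, F:4, G:2, H:5, I:2, J:4, K:3, L:3
Odd-degree vertices: A, B, E, H, K, L (6 total).
An Eulerian trail requires 0 or 2 odd-degree vertices; here there are 6.

No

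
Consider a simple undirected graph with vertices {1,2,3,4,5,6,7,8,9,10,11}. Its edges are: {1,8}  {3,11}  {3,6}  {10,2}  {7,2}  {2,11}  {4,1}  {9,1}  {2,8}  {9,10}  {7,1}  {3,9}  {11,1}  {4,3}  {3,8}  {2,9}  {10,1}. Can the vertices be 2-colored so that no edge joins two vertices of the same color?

No

The cycle 10-9-2-10 has length 3, which is odd, so the graph is not bipartite.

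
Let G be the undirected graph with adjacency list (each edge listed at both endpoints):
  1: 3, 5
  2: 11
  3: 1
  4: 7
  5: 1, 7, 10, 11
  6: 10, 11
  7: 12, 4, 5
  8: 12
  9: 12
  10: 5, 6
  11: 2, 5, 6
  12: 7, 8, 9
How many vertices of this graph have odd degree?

8

Degrees: 1:2, 2:1, 3:1, 4:1, 5:4, 6:2, 7:3, 8:1, 9:1, 10:2, 11:3, 12:3
Odd-degree vertices: 2, 3, 4, 7, 8, 9, 11, 12.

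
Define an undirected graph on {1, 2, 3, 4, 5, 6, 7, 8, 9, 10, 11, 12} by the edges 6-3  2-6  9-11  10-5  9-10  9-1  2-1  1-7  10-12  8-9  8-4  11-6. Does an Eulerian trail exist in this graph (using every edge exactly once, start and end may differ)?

Degrees: 1:3, 2:2, 3:1, 4:1, 5:1, 6:3, 7:1, 8:2, 9:4, 10:3, 11:2, 12:1
Odd-degree vertices: 1, 3, 4, 5, 6, 7, 10, 12 (8 total).
An Eulerian trail requires 0 or 2 odd-degree vertices; here there are 8.

No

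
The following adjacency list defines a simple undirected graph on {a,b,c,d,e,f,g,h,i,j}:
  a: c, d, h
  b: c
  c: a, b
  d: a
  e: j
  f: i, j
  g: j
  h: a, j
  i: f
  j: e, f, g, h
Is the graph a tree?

The graph has 10 vertices and 9 edges.
Connected and |E| = |V| - 1, which characterizes a tree.

Yes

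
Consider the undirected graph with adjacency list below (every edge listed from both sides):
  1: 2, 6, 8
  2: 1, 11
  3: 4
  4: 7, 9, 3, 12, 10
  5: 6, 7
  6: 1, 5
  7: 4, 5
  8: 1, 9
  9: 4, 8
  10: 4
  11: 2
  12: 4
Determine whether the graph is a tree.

|V| = 12, |E| = 12.
Connected but with 12 > 11 edges, so it has a cycle and is not a tree.

No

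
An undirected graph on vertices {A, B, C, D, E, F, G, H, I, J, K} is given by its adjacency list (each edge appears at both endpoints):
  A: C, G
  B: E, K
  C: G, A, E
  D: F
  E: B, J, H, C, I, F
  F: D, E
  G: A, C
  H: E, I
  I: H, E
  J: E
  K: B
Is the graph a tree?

No

|V| = 11, |E| = 12.
Connected but with 12 > 10 edges, so it has a cycle and is not a tree.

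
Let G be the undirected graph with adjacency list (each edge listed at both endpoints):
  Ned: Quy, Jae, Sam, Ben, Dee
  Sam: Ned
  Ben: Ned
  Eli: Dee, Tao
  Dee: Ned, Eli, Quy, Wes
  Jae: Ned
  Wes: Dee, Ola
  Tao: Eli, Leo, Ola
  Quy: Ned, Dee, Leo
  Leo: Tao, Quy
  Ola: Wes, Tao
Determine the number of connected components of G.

Component: {Ned, Sam, Ben, Eli, Dee, Jae, Wes, Tao, Quy, Leo, Ola}

1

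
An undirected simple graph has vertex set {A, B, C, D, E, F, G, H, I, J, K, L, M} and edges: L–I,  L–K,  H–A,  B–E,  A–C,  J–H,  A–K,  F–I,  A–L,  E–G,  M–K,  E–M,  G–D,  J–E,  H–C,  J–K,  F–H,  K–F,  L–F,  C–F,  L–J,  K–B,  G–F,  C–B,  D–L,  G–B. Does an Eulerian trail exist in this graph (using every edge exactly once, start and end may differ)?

Degrees: A:4, B:4, C:4, D:2, E:4, F:6, G:4, H:4, I:2, J:4, K:6, L:6, M:2
Odd-degree vertices: none (0 total).
The non-isolated vertices are connected and exactly 0 have odd degree, so an Eulerian trail exists.

Yes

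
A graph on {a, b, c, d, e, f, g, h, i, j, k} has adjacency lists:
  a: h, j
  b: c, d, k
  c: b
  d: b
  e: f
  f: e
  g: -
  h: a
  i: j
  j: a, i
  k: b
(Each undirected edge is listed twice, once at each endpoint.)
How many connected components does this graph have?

Component: {g}
Component: {e, f}
Component: {a, h, i, j}
Component: {b, c, d, k}

4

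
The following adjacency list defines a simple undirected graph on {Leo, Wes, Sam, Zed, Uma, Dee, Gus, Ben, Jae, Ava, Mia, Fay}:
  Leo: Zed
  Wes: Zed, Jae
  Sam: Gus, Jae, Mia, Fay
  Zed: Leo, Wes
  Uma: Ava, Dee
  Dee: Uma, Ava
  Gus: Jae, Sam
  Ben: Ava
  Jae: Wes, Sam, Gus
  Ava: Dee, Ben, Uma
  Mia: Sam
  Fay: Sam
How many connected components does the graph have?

Component: {Uma, Dee, Ben, Ava}
Component: {Leo, Wes, Sam, Zed, Gus, Jae, Mia, Fay}

2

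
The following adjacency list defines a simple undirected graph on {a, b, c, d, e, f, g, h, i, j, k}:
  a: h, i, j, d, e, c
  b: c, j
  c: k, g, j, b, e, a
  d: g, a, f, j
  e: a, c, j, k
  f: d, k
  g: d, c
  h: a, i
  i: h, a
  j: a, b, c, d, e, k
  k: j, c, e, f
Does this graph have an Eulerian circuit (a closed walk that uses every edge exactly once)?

Degrees: a:6, b:2, c:6, d:4, e:4, f:2, g:2, h:2, i:2, j:6, k:4
Every vertex has even degree and the edges form a single connected piece, so an Eulerian circuit exists.

Yes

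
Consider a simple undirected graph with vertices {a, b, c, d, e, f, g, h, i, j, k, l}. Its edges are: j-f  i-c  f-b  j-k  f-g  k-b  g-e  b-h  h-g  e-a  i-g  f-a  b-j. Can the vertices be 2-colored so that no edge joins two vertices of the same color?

The cycle j-b-k-j has length 3, which is odd, so the graph is not bipartite.

No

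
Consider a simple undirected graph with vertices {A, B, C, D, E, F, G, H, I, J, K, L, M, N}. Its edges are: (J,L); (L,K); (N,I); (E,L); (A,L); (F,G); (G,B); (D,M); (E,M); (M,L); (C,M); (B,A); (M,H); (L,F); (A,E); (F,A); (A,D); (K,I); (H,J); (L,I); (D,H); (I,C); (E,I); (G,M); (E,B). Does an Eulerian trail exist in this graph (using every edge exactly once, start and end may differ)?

No

Degrees: A:5, B:3, C:2, D:3, E:5, F:3, G:3, H:3, I:5, J:2, K:2, L:7, M:6, N:1
Odd-degree vertices: A, B, D, E, F, G, H, I, L, N (10 total).
An Eulerian trail requires 0 or 2 odd-degree vertices; here there are 10.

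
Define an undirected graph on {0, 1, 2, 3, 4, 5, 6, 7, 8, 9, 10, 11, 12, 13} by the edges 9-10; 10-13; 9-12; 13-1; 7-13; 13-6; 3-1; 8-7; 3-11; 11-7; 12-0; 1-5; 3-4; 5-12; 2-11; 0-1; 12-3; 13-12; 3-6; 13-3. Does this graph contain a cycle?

|V| = 14, |E| = 20, number of components = 1.
Since 20 > 14 - 1, a cycle must exist; for instance 13-7-11-3-12-13.

Yes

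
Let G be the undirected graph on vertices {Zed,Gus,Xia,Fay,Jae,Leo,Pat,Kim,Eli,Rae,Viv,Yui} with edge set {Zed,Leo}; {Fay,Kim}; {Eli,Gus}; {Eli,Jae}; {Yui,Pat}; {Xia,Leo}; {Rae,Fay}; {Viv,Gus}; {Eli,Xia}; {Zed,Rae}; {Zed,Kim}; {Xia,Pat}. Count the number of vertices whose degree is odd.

Degrees: Zed:3, Gus:2, Xia:3, Fay:2, Jae:1, Leo:2, Pat:2, Kim:2, Eli:3, Rae:2, Viv:1, Yui:1
Odd-degree vertices: Zed, Xia, Jae, Eli, Viv, Yui.

6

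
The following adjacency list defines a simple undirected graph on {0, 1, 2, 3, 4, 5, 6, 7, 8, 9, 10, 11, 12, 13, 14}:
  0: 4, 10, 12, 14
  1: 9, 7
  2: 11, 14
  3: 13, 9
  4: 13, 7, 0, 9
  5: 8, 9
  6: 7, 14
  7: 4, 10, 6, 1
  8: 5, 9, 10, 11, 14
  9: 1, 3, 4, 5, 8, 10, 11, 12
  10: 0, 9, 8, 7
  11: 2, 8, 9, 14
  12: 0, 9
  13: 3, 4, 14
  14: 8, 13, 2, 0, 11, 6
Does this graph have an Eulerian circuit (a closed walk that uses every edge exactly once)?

Degrees: 0:4, 1:2, 2:2, 3:2, 4:4, 5:2, 6:2, 7:4, 8:5, 9:8, 10:4, 11:4, 12:2, 13:3, 14:6
8, 13 have odd degree; an Eulerian circuit needs every degree to be even, so none exists.

No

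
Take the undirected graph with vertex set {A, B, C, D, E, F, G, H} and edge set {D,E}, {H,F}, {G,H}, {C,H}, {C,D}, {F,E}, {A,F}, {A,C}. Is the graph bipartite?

No

The cycle F-E-D-C-H-F has length 5, which is odd, so the graph is not bipartite.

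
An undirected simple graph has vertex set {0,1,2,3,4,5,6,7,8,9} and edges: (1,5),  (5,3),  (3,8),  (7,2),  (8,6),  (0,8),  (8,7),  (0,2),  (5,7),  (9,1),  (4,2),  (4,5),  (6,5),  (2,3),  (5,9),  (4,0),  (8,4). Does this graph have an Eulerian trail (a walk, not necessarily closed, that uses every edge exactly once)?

Degrees: 0:3, 1:2, 2:4, 3:3, 4:4, 5:6, 6:2, 7:3, 8:5, 9:2
Odd-degree vertices: 0, 3, 7, 8 (4 total).
An Eulerian trail requires 0 or 2 odd-degree vertices; here there are 4.

No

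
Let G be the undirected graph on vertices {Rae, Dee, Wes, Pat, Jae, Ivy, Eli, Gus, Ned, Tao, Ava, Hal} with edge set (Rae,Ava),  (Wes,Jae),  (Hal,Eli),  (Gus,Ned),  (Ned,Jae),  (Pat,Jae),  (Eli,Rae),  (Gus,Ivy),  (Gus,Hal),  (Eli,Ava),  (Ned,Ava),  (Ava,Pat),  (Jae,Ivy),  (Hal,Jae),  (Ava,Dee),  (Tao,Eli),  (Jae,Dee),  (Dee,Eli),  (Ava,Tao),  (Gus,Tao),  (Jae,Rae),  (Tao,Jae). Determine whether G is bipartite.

The cycle Eli-Ava-Ned-Jae-Hal-Eli has length 5, which is odd, so the graph is not bipartite.

No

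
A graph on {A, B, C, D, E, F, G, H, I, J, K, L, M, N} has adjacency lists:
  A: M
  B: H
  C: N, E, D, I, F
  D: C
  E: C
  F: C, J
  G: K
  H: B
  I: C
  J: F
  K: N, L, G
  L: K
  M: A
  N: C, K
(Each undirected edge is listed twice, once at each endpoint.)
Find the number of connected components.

3

Component: {A, M}
Component: {B, H}
Component: {C, D, E, F, G, I, J, K, L, N}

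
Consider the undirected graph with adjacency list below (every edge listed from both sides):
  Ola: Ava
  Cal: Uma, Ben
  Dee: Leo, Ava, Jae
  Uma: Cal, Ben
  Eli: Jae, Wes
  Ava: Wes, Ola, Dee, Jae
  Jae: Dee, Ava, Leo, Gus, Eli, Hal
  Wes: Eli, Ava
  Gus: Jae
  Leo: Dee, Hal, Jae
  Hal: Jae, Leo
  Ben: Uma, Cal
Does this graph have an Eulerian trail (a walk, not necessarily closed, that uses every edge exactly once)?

Degrees: Ola:1, Cal:2, Dee:3, Uma:2, Eli:2, Ava:4, Jae:6, Wes:2, Gus:1, Leo:3, Hal:2, Ben:2
Odd-degree vertices: Ola, Dee, Gus, Leo (4 total).
An Eulerian trail requires 0 or 2 odd-degree vertices; here there are 4.

No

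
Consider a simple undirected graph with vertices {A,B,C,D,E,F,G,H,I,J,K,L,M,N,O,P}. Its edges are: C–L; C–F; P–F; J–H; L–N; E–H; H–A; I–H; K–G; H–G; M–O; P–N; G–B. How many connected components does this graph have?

Component: {D}
Component: {M, O}
Component: {C, F, L, N, P}
Component: {A, B, E, G, H, I, J, K}

4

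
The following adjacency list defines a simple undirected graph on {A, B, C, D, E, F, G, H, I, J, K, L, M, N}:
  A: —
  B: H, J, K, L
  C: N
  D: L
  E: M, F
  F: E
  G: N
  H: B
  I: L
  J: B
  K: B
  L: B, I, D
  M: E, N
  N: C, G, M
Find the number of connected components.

Component: {A}
Component: {C, E, F, G, M, N}
Component: {B, D, H, I, J, K, L}

3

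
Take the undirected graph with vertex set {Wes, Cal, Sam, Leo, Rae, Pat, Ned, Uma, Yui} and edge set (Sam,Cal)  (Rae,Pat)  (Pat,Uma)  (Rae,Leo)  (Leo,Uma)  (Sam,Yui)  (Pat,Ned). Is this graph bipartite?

A valid 2-coloring puts {Wes, Sam, Rae, Ned, Uma} on one side and {Cal, Leo, Pat, Yui} on the other; every edge crosses between the two sides.

Yes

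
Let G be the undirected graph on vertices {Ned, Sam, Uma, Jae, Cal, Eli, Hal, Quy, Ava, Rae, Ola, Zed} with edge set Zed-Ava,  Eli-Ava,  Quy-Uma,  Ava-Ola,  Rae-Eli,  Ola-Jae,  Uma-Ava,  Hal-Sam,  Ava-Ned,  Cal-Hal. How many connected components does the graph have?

Component: {Sam, Cal, Hal}
Component: {Ned, Uma, Jae, Eli, Quy, Ava, Rae, Ola, Zed}

2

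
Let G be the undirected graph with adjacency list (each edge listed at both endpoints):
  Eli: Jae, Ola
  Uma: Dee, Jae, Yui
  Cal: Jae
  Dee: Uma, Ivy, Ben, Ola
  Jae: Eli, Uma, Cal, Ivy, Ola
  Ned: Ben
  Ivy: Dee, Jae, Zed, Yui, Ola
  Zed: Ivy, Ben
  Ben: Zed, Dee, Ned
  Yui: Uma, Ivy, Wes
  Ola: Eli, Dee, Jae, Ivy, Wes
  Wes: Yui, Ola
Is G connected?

Yes

A breadth-first search from Eli visits Eli, Jae, Ola, Uma, Cal, Ivy, Dee, Wes, Yui, Zed, Ben, Ned — all 12 vertices — so the graph is connected.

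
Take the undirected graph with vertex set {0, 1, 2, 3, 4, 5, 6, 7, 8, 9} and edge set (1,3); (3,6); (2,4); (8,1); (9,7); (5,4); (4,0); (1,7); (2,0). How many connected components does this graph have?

Component: {0, 2, 4, 5}
Component: {1, 3, 6, 7, 8, 9}

2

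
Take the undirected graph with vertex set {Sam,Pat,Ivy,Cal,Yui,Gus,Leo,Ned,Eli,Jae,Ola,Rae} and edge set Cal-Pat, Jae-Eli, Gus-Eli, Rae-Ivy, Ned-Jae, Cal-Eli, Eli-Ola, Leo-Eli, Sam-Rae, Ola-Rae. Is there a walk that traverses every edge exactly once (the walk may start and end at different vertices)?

Degrees: Sam:1, Pat:1, Ivy:1, Cal:2, Yui:0, Gus:1, Leo:1, Ned:1, Eli:5, Jae:2, Ola:2, Rae:3
Odd-degree vertices: Sam, Pat, Ivy, Gus, Leo, Ned, Eli, Rae (8 total).
An Eulerian trail requires 0 or 2 odd-degree vertices; here there are 8.

No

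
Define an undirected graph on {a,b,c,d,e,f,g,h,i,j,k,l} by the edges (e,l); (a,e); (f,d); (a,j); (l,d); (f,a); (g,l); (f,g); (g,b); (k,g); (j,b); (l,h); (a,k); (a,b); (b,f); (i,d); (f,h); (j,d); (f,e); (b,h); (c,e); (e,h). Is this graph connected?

Yes

Starting from a and exploring outward reaches every vertex (a, e, f, k, b, j, c, h, l, d, g, i); the graph is connected.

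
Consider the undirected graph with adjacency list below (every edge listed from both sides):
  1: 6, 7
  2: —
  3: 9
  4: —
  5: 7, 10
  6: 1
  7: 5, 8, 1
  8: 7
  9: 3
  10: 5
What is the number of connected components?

4

Component: {2}
Component: {4}
Component: {3, 9}
Component: {1, 5, 6, 7, 8, 10}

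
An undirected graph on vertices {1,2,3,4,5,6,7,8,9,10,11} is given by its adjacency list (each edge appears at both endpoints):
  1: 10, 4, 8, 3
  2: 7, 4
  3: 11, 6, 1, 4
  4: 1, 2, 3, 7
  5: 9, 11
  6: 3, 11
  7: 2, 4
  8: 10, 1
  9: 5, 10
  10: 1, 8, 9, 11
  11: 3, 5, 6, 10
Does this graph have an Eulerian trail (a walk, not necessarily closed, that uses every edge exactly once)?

Degrees: 1:4, 2:2, 3:4, 4:4, 5:2, 6:2, 7:2, 8:2, 9:2, 10:4, 11:4
Odd-degree vertices: none (0 total).
The non-isolated vertices are connected and exactly 0 have odd degree, so an Eulerian trail exists.

Yes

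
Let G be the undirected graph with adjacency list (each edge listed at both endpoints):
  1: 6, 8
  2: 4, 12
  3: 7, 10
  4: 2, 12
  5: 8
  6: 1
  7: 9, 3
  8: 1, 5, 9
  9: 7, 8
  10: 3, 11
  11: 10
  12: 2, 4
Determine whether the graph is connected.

No

Component: {2, 4, 12}
Component: {1, 3, 5, 6, 7, 8, 9, 10, 11}
No edge joins these 2 groups, so the graph is disconnected.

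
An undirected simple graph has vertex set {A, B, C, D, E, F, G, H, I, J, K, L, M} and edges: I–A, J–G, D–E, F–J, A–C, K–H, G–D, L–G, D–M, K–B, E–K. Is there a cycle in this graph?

The graph has 13 vertices, 11 edges, and 2 connected components.
Since 11 = 13 - 2, the graph is a forest and contains no cycle.

No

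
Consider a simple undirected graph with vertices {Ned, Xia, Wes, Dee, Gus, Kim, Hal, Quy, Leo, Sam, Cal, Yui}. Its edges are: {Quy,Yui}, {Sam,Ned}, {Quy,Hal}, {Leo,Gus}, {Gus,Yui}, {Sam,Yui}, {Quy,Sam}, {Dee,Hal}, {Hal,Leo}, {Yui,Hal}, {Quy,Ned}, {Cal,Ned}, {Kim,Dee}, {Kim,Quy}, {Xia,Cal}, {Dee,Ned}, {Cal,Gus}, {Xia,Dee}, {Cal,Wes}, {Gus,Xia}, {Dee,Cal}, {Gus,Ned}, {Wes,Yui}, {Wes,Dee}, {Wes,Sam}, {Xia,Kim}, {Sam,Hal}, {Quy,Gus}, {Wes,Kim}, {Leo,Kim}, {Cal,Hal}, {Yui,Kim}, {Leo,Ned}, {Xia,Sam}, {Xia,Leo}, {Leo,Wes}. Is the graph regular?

Yes

Degrees: Ned:6, Xia:6, Wes:6, Dee:6, Gus:6, Kim:6, Hal:6, Quy:6, Leo:6, Sam:6, Cal:6, Yui:6
Every vertex has degree 6, so the graph is 6-regular.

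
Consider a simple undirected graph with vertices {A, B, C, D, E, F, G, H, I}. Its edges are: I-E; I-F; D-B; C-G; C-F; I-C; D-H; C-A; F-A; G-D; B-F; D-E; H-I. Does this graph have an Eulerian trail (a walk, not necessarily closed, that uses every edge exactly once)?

Degrees: A:2, B:2, C:4, D:4, E:2, F:4, G:2, H:2, I:4
Odd-degree vertices: none (0 total).
With 0 odd-degree vertices and all edges in one connected piece, an Eulerian trail exists.

Yes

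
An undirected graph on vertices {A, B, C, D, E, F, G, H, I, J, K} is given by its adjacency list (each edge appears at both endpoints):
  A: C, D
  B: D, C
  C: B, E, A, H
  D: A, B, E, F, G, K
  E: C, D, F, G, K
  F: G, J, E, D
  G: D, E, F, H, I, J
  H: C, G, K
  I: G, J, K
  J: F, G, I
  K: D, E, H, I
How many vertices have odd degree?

Degrees: A:2, B:2, C:4, D:6, E:5, F:4, G:6, H:3, I:3, J:3, K:4
Odd-degree vertices: E, H, I, J.

4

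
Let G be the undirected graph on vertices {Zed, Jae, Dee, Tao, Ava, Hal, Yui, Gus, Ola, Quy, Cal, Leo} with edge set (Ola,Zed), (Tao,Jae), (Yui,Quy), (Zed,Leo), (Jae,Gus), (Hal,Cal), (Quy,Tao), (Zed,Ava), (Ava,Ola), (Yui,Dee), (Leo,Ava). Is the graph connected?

No

Component: {Hal, Cal}
Component: {Zed, Ava, Ola, Leo}
Component: {Jae, Dee, Tao, Yui, Gus, Quy}
No edge joins these 3 groups, so the graph is disconnected.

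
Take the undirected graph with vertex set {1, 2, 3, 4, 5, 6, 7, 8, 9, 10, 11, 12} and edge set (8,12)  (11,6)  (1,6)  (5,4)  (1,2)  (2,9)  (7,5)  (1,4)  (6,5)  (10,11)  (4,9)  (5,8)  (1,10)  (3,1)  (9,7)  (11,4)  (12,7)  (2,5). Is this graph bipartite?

Color {2, 3, 4, 6, 7, 8, 10} black and {1, 5, 9, 11, 12} white. No edge joins two same-colored vertices, so the graph is bipartite.

Yes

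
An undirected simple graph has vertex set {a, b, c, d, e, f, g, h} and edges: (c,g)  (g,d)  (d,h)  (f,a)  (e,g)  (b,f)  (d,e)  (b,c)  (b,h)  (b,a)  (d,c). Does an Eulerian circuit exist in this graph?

Degrees: a:2, b:4, c:3, d:4, e:2, f:2, g:3, h:2
c, g have odd degree; an Eulerian circuit needs every degree to be even, so none exists.

No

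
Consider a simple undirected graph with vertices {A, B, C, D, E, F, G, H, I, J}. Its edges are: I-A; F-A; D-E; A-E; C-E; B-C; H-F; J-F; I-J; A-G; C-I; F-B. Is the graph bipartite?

No

I-C-B-F-J-I is an odd cycle (length 5), and a bipartite graph can contain only even cycles.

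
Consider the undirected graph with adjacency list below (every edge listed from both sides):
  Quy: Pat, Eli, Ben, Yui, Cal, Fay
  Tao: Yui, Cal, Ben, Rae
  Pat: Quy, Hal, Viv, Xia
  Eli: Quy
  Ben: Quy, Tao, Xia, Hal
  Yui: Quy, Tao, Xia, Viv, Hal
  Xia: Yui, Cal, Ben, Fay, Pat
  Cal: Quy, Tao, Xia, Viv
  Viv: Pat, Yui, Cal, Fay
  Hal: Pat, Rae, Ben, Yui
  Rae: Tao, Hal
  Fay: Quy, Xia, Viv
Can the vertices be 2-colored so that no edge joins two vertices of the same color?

Partition the vertices as {Pat, Eli, Ben, Yui, Cal, Rae, Fay} vs {Quy, Tao, Xia, Viv, Hal}. Each listed edge has one endpoint in each part, so the graph is bipartite.

Yes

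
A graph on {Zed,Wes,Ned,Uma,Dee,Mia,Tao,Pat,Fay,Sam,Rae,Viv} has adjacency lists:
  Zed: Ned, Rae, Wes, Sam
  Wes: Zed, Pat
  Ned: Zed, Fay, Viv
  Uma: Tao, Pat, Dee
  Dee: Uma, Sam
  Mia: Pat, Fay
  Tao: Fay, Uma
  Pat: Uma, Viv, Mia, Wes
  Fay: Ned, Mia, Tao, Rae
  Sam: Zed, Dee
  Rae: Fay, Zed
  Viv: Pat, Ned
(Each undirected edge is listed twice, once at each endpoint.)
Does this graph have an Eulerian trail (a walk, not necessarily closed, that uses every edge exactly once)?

Degrees: Zed:4, Wes:2, Ned:3, Uma:3, Dee:2, Mia:2, Tao:2, Pat:4, Fay:4, Sam:2, Rae:2, Viv:2
Odd-degree vertices: Ned, Uma (2 total).
The non-isolated vertices are connected and exactly 2 have odd degree, so an Eulerian trail exists (from Ned to Uma).

Yes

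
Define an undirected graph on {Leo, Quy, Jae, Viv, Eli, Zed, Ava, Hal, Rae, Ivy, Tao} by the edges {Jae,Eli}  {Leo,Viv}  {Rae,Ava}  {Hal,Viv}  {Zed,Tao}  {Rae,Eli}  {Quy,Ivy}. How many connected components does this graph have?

Component: {Quy, Ivy}
Component: {Zed, Tao}
Component: {Leo, Viv, Hal}
Component: {Jae, Eli, Ava, Rae}

4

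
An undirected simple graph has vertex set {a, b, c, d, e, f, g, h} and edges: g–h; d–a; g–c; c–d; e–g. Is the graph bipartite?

Color {b, d, f, g} black and {a, c, e, h} white. No edge joins two same-colored vertices, so the graph is bipartite.

Yes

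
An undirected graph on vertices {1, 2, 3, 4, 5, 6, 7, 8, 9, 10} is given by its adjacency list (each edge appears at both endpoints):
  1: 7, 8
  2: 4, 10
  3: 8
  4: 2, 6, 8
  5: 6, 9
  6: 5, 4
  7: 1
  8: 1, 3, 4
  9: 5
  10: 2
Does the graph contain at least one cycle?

No

The graph has 10 vertices, 9 edges, and 1 connected component.
A forest on 10 vertices with 1 component has exactly 9 edges, which matches — so no cycle.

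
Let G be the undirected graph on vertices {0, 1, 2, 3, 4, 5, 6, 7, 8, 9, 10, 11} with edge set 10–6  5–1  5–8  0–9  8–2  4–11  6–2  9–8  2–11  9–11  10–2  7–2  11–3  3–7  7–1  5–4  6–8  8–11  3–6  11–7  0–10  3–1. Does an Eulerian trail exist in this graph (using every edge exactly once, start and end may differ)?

No

Degrees: 0:2, 1:3, 2:5, 3:4, 4:2, 5:3, 6:4, 7:4, 8:5, 9:3, 10:3, 11:6
Odd-degree vertices: 1, 2, 5, 8, 9, 10 (6 total).
With 6 odd-degree vertices (more than two), no single trail can use every edge.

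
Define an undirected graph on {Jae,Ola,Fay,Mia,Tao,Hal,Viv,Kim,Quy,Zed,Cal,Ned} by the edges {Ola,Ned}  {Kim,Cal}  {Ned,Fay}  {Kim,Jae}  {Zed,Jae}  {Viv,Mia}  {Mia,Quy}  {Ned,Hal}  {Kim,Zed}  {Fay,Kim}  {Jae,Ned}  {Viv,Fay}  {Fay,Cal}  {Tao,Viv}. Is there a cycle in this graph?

|V| = 12, |E| = 14, number of components = 1.
Since 14 > 12 - 1, a cycle must exist; for instance Jae-Ned-Fay-Cal-Kim-Jae.

Yes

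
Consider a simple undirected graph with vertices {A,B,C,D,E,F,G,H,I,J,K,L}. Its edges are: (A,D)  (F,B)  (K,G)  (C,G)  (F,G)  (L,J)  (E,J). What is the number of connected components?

Component: {H}
Component: {I}
Component: {A, D}
Component: {E, J, L}
Component: {B, C, F, G, K}

5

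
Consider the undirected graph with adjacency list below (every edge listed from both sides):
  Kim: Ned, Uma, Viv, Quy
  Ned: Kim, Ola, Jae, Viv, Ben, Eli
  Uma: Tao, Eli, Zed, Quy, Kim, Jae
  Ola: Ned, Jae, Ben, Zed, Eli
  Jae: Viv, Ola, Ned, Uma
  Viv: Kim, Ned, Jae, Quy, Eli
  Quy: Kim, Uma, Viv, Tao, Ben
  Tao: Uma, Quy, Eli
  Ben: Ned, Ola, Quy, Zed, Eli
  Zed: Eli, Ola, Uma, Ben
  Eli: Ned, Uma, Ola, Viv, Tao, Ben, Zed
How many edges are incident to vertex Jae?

4

Neighbors of Jae: Ned, Uma, Ola, Viv.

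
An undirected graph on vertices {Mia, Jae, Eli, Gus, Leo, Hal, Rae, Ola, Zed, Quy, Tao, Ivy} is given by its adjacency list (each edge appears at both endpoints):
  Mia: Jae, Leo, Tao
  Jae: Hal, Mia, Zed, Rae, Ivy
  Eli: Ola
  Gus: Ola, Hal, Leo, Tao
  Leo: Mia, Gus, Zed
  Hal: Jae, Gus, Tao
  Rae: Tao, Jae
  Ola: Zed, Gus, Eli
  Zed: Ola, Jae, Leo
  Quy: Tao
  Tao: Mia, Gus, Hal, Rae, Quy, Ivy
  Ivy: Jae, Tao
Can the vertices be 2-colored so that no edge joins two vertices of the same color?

Gus-Hal-Tao-Gus is an odd cycle (length 3), and a bipartite graph can contain only even cycles.

No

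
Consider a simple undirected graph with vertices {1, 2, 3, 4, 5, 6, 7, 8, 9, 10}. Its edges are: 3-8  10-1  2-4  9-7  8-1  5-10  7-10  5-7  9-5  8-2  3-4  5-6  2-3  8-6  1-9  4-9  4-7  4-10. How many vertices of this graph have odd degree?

Degrees: 1:3, 2:3, 3:3, 4:5, 5:4, 6:2, 7:4, 8:4, 9:4, 10:4
Odd-degree vertices: 1, 2, 3, 4.

4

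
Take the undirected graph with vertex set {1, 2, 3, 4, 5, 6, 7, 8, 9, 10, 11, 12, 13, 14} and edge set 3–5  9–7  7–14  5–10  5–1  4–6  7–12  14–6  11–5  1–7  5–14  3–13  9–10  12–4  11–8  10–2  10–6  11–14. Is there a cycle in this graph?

The graph has 14 vertices, 18 edges, and 1 connected component.
Since 18 > 14 - 1, a cycle must exist; for instance 14-7-9-10-6-14.

Yes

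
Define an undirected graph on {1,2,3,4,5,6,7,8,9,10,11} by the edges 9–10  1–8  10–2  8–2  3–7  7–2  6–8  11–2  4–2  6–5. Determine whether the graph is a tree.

Yes

|V| = 11, |E| = 10.
Connected and |E| = |V| - 1, which characterizes a tree.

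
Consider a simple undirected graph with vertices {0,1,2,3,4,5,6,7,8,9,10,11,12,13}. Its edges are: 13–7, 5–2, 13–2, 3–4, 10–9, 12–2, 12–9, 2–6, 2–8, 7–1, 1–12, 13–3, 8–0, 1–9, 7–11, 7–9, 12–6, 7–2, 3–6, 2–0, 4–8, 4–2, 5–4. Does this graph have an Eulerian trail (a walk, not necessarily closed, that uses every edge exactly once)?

Degrees: 0:2, 1:3, 2:8, 3:3, 4:4, 5:2, 6:3, 7:5, 8:3, 9:4, 10:1, 11:1, 12:4, 13:3
Odd-degree vertices: 1, 3, 6, 7, 8, 10, 11, 13 (8 total).
An Eulerian trail requires 0 or 2 odd-degree vertices; here there are 8.

No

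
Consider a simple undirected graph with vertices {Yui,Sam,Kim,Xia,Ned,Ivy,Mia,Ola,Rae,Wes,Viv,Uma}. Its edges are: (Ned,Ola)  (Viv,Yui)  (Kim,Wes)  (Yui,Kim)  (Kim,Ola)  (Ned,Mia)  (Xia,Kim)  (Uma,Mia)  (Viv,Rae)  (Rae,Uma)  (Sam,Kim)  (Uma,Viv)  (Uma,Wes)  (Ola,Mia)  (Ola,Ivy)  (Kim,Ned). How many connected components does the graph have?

Component: {Yui, Sam, Kim, Xia, Ned, Ivy, Mia, Ola, Rae, Wes, Viv, Uma}

1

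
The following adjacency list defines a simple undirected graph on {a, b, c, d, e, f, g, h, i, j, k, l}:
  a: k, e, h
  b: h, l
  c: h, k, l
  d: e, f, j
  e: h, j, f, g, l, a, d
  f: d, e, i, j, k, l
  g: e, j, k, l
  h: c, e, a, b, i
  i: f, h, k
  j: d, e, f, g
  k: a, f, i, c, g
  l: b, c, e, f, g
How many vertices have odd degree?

Degrees: a:3, b:2, c:3, d:3, e:7, f:6, g:4, h:5, i:3, j:4, k:5, l:5
Odd-degree vertices: a, c, d, e, h, i, k, l.

8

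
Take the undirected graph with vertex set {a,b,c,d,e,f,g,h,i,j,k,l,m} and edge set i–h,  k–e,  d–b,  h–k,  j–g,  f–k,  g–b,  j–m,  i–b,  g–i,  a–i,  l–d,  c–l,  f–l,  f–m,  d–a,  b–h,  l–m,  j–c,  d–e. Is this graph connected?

Starting from a and exploring outward reaches every vertex (a, d, i, b, l, e, g, h, c, f, m, k, j); the graph is connected.

Yes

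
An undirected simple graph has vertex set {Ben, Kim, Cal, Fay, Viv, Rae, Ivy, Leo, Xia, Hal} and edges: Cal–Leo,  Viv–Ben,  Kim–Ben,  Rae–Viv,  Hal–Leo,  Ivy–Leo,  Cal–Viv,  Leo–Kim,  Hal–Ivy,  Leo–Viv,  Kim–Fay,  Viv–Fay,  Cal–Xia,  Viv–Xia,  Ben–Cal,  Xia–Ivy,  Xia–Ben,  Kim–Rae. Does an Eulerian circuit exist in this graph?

Degrees: Ben:4, Kim:4, Cal:4, Fay:2, Viv:6, Rae:2, Ivy:3, Leo:5, Xia:4, Hal:2
Vertices with odd degree: Ivy, Leo. An Eulerian circuit requires all degrees even.

No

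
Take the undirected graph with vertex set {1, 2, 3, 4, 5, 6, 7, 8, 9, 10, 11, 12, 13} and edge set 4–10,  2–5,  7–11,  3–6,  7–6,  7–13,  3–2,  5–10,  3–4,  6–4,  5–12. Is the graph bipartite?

3-4-6-3 is an odd cycle (length 3), and a bipartite graph can contain only even cycles.

No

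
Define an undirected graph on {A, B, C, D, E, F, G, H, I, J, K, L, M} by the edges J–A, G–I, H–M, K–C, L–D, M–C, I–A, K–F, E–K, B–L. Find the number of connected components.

Component: {B, D, L}
Component: {A, G, I, J}
Component: {C, E, F, H, K, M}

3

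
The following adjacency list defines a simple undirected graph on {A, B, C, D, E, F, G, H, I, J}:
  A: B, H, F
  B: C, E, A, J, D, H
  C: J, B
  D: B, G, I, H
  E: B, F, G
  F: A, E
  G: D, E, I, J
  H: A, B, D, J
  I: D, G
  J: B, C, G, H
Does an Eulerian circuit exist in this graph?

No

Degrees: A:3, B:6, C:2, D:4, E:3, F:2, G:4, H:4, I:2, J:4
Vertices with odd degree: A, E. An Eulerian circuit requires all degrees even.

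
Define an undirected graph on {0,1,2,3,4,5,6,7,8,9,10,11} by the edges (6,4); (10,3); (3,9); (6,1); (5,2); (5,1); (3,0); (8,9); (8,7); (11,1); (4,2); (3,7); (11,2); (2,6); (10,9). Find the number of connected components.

2

Component: {0, 3, 7, 8, 9, 10}
Component: {1, 2, 4, 5, 6, 11}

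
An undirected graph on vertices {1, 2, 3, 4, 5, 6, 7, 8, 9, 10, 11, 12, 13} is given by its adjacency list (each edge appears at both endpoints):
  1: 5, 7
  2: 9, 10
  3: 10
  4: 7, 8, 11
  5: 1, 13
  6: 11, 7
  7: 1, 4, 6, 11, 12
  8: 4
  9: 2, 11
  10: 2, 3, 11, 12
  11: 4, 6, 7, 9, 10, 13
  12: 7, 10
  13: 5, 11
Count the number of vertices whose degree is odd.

4

Degrees: 1:2, 2:2, 3:1, 4:3, 5:2, 6:2, 7:5, 8:1, 9:2, 10:4, 11:6, 12:2, 13:2
Odd-degree vertices: 3, 4, 7, 8.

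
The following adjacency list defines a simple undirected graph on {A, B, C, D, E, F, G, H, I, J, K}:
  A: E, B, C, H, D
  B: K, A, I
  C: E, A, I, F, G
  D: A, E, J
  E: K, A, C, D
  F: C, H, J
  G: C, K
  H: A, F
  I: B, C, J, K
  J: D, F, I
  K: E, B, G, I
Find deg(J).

3

Neighbors of J: D, F, I.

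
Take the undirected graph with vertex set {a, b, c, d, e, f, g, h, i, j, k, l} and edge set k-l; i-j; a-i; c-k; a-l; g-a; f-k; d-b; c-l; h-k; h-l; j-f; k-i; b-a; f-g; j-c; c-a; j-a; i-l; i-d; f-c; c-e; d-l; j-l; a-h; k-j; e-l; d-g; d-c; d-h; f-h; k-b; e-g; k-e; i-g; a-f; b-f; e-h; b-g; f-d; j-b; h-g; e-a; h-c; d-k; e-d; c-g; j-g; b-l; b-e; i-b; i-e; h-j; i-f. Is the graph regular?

Degrees: a:9, b:9, c:9, d:9, e:9, f:9, g:9, h:9, i:9, j:9, k:9, l:9
Every vertex has degree 9, so the graph is 9-regular.

Yes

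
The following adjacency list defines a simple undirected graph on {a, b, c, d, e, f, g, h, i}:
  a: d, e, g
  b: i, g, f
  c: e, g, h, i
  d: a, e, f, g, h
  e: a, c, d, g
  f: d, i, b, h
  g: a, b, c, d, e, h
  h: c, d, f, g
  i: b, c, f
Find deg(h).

Neighbors of h: c, d, f, g.

4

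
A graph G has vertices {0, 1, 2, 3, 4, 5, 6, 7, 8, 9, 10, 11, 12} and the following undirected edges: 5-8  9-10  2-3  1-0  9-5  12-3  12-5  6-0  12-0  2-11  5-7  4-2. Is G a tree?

Yes

|V| = 13, |E| = 12.
Connected and |E| = |V| - 1, which characterizes a tree.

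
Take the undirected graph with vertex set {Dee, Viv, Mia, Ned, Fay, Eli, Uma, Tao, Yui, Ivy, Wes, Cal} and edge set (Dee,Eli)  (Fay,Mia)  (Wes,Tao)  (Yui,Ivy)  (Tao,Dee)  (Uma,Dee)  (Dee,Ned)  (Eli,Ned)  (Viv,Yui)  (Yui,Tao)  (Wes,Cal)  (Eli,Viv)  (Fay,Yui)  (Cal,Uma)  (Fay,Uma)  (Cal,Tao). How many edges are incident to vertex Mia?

1

Neighbors of Mia: Fay.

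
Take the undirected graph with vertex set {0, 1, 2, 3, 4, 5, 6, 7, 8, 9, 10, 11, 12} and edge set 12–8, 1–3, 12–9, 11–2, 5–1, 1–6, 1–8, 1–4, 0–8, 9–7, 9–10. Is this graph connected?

Component: {2, 11}
Component: {0, 1, 3, 4, 5, 6, 7, 8, 9, 10, 12}
There are 2 separate components, so the graph is not connected.

No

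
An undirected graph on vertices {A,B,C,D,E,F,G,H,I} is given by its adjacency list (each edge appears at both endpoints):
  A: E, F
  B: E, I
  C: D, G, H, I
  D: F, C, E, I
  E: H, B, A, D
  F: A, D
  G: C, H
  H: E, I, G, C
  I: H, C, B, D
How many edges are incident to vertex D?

4

Neighbors of D: C, E, F, I.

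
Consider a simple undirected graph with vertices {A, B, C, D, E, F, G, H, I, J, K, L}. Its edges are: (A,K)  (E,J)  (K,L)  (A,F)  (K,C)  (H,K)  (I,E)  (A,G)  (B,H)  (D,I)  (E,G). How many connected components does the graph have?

1

Component: {A, B, C, D, E, F, G, H, I, J, K, L}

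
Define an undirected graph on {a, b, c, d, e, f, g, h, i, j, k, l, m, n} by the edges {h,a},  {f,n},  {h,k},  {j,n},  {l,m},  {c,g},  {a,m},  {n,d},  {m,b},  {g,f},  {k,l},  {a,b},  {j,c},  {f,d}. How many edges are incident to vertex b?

2

Neighbors of b: a, m.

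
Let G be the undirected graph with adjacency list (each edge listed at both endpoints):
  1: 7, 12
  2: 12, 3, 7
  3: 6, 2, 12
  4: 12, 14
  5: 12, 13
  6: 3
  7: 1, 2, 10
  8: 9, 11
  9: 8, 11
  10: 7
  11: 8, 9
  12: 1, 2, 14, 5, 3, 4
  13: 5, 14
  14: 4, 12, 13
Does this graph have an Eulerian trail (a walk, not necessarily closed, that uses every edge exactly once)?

No

Degrees: 1:2, 2:3, 3:3, 4:2, 5:2, 6:1, 7:3, 8:2, 9:2, 10:1, 11:2, 12:6, 13:2, 14:3
Odd-degree vertices: 2, 3, 6, 7, 10, 14 (6 total).
An Eulerian trail requires 0 or 2 odd-degree vertices; here there are 6.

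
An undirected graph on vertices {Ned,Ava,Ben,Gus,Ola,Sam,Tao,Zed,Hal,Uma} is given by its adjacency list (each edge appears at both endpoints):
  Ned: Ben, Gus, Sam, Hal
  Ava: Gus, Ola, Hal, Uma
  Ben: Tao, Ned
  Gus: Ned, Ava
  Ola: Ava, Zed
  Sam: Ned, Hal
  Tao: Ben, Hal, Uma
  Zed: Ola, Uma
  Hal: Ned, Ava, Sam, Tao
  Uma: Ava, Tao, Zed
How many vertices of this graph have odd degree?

2

Degrees: Ned:4, Ava:4, Ben:2, Gus:2, Ola:2, Sam:2, Tao:3, Zed:2, Hal:4, Uma:3
Odd-degree vertices: Tao, Uma.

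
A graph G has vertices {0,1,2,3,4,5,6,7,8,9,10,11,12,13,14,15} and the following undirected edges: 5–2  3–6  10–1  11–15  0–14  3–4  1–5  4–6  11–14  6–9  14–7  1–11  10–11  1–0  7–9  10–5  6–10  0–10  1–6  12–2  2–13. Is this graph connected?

No

Component: {8}
Component: {0, 1, 2, 3, 4, 5, 6, 7, 9, 10, 11, 12, 13, 14, 15}
No edge joins these 2 groups, so the graph is disconnected.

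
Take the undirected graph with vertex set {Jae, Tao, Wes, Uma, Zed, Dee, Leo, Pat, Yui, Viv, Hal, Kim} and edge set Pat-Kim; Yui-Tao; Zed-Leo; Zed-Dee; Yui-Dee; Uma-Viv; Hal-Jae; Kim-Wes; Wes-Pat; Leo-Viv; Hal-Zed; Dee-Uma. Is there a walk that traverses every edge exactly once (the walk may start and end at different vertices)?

No

Degrees: Jae:1, Tao:1, Wes:2, Uma:2, Zed:3, Dee:3, Leo:2, Pat:2, Yui:2, Viv:2, Hal:2, Kim:2
Odd-degree vertices: Jae, Tao, Zed, Dee (4 total).
An Eulerian trail requires 0 or 2 odd-degree vertices; here there are 4.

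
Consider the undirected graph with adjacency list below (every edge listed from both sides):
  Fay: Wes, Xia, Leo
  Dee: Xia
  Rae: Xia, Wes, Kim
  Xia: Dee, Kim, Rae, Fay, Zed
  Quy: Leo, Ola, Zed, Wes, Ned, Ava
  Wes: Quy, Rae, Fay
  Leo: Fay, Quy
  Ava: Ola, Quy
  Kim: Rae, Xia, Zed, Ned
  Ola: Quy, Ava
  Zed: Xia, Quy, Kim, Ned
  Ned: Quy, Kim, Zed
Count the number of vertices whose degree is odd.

6

Degrees: Fay:3, Dee:1, Rae:3, Xia:5, Quy:6, Wes:3, Leo:2, Ava:2, Kim:4, Ola:2, Zed:4, Ned:3
Odd-degree vertices: Fay, Dee, Rae, Xia, Wes, Ned.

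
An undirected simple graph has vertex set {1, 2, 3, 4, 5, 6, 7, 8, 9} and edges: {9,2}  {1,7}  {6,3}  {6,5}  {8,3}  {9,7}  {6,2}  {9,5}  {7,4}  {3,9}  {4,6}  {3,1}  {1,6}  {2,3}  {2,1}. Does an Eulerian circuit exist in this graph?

Degrees: 1:4, 2:4, 3:5, 4:2, 5:2, 6:5, 7:3, 8:1, 9:4
3, 6, 7, 8 have odd degree; an Eulerian circuit needs every degree to be even, so none exists.

No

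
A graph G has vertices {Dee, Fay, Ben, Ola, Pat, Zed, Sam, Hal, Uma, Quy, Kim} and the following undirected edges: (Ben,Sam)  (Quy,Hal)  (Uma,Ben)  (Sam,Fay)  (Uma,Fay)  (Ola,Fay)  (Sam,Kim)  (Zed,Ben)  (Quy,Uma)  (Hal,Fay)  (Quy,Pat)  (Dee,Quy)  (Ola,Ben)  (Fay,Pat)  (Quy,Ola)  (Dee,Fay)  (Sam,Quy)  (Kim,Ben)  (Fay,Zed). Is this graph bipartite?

The cycle Ben-Sam-Kim-Ben has length 3, which is odd, so the graph is not bipartite.

No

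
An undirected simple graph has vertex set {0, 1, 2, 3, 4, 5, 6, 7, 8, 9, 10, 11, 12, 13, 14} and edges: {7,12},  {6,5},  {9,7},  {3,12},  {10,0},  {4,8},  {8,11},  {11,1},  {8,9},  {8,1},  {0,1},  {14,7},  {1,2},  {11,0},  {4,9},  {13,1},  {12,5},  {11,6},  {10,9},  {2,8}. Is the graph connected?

Starting from 0 and exploring outward reaches every vertex (0, 10, 11, 1, 9, 8, 6, 2, 13, 7, 4, 5, 14, 12, 3); the graph is connected.

Yes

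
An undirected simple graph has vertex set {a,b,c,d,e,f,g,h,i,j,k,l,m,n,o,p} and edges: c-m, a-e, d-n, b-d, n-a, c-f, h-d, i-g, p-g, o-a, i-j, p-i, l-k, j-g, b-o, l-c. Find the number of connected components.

3

Component: {g, i, j, p}
Component: {c, f, k, l, m}
Component: {a, b, d, e, h, n, o}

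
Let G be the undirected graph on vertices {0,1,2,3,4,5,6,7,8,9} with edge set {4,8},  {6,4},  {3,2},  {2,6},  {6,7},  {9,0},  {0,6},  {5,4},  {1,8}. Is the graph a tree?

|V| = 10, |E| = 9.
Connected and |E| = |V| - 1, which characterizes a tree.

Yes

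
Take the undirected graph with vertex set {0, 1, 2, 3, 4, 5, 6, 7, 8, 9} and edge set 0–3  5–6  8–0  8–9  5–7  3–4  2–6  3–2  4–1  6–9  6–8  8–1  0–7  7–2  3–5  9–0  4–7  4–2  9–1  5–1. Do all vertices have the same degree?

Yes

Degrees: 0:4, 1:4, 2:4, 3:4, 4:4, 5:4, 6:4, 7:4, 8:4, 9:4
All degrees equal 4; the graph is regular.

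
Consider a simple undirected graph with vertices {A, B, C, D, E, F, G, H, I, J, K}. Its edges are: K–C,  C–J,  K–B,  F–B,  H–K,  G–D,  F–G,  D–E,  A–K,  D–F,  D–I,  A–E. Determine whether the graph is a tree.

|V| = 11, |E| = 12.
Connected but with 12 > 10 edges, so it has a cycle and is not a tree.

No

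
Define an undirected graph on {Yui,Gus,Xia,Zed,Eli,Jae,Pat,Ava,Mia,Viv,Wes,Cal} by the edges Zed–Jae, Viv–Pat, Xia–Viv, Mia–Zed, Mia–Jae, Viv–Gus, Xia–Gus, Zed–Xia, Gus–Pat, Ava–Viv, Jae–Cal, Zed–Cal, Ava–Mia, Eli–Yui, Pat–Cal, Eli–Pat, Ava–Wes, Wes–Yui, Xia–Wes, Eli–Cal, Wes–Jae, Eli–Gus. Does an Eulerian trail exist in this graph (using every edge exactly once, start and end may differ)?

Degrees: Yui:2, Gus:4, Xia:4, Zed:4, Eli:4, Jae:4, Pat:4, Ava:3, Mia:3, Viv:4, Wes:4, Cal:4
Odd-degree vertices: Ava, Mia (2 total).
With 2 odd-degree vertices and all edges in one connected piece, an Eulerian trail exists (from Ava to Mia).

Yes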